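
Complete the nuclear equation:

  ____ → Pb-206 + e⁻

Conserve mass number: A = 206 + 0, so A = 206.
Conserve atomic number: Z = 82 − 1, so Z = 81.
Z = 81 is thallium, so the species is Tl-206.

Tl-206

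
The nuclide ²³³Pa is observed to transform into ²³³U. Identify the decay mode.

beta-minus decay

ΔA = 233 − 233 = 0; ΔZ = 92 − 91 = +1.
A is unchanged and Z rises by 1 — a neutron has become a proton (β⁻ decay).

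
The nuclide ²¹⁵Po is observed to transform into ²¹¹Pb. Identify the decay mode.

alpha decay

ΔA = 211 − 215 = -4; ΔZ = 82 − 84 = -2.
A drops by 4 and Z drops by 2 — the signature of alpha emission.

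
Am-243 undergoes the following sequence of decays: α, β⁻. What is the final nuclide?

Start: (A, Z) = (243, 95).
After α: (239, 93).
After β⁻: (239, 94).
Z = 94 is plutonium.

Pu-239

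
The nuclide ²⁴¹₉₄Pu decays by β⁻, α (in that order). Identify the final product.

Start: (A, Z) = (241, 94).
After β⁻: (241, 95).
After α: (237, 93).
Z = 93 is neptunium.

Np-237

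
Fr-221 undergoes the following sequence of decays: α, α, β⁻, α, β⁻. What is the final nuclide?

Bi-209

Start: (A, Z) = (221, 87).
After α: (217, 85).
After α: (213, 83).
After β⁻: (213, 84).
After α: (209, 82).
After β⁻: (209, 83).
Z = 83 is bismuth.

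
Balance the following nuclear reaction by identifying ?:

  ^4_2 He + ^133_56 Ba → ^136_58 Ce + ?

neutron

Conserve mass number: 4 + 133 = 136 + A, so A = 1.
Conserve atomic number: 2 + 56 = 58 + Z, so Z = 0.
A = 1 and Z = 0 is ^1_0 n — a neutron.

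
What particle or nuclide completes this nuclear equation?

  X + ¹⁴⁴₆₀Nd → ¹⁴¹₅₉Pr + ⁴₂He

Conserve mass number: A + 144 = 141 + 4, so A = 1.
Conserve atomic number: Z + 60 = 59 + 2, so Z = 1.
A = 1 and Z = 1 is ¹₁H — a proton.

proton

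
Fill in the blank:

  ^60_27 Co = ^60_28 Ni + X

Conserve mass number: 60 = 60 + A, so A = 0.
Conserve atomic number: 27 = 28 + Z, so Z = -1.
A = 0 and Z = -1 is ^0_-1 e — a beta-minus particle.

beta-minus particle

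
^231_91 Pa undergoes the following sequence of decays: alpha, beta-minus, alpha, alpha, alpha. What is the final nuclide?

Start: (A, Z) = (231, 91).
After α: (227, 89).
After β⁻: (227, 90).
After α: (223, 88).
After α: (219, 86).
After α: (215, 84).
Z = 84 is polonium.

Po-215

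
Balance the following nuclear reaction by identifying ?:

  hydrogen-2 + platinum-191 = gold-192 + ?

Conserve mass number: 2 + 191 = 192 + A, so A = 1.
Conserve atomic number: 1 + 78 = 79 + Z, so Z = 0.
A = 1 and Z = 0 is neutron — a neutron.

neutron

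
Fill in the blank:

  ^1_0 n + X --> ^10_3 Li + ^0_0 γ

Li-9

Conserve mass number: 1 + A = 10 + 0, so A = 9.
Conserve atomic number: 0 + Z = 3 + 0, so Z = 3.
Z = 3 is lithium, so the species is ^9_3 Li.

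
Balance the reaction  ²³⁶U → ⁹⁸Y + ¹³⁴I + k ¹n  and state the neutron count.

Conserve mass number: 236 = 98 + 134 + k, so k = 236 − 232 = 4.
Check atomic number: 92 = 39 + 53 + 0 = 92. ✓

4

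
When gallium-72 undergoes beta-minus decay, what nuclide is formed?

Beta-minus decay: mass number changes by +0, atomic number by +1.
A: 72 = 72; Z: 31 + 1 = 32.
Z = 32 is germanium, so the daughter is germanium-72.

Ge-72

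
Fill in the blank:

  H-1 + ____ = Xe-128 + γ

Conserve mass number: 1 + A = 128 + 0, so A = 127.
Conserve atomic number: 1 + Z = 54 + 0, so Z = 53.
Z = 53 is iodine, so the species is I-127.

I-127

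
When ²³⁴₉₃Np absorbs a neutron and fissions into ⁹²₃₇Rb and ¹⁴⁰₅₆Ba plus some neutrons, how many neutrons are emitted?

Conserve mass number: 235 = 92 + 140 + k, so k = 235 − 232 = 3.
Check atomic number: 93 = 37 + 56 + 0 = 93. ✓

3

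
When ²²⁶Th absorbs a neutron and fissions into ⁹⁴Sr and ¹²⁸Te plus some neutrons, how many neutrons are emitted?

5

Conserve mass number: 227 = 94 + 128 + k, so k = 227 − 222 = 5.
Check atomic number: 90 = 38 + 52 + 0 = 90. ✓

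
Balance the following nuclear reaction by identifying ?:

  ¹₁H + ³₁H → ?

He-4

Conserve mass number: 1 + 3 = A, so A = 4.
Conserve atomic number: 1 + 1 = Z, so Z = 2.
A = 4 and Z = 2 is ⁴₂He — an alpha particle.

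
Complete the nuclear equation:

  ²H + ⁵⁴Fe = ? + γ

Conserve mass number: 2 + 54 = A + 0, so A = 56.
Conserve atomic number: 1 + 26 = Z + 0, so Z = 27.
Z = 27 is cobalt, so the species is ⁵⁶Co.

Co-56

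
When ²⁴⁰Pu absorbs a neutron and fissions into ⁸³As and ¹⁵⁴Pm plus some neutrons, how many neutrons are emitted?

Conserve mass number: 241 = 83 + 154 + k, so k = 241 − 237 = 4.
Check atomic number: 94 = 33 + 61 + 0 = 94. ✓

4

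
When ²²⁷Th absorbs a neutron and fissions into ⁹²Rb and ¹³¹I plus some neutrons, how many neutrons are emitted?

5

Conserve mass number: 228 = 92 + 131 + k, so k = 228 − 223 = 5.
Check atomic number: 90 = 37 + 53 + 0 = 90. ✓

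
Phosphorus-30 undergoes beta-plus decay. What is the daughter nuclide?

Si-30

Beta-plus decay: mass number changes by +0, atomic number by -1.
A: 30 = 30; Z: 15 − 1 = 14.
Z = 14 is silicon, so the daughter is silicon-30.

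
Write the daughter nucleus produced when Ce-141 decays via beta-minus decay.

Beta-minus decay: mass number changes by +0, atomic number by +1.
A: 141 = 141; Z: 58 + 1 = 59.
Z = 59 is praseodymium, so the daughter is Pr-141.

Pr-141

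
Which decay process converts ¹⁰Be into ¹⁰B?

ΔA = 10 − 10 = 0; ΔZ = 5 − 4 = +1.
A is unchanged and Z rises by 1 — a neutron has become a proton (β⁻ decay).

beta-minus decay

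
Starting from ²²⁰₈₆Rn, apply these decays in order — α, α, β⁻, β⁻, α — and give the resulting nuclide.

Start: (A, Z) = (220, 86).
After α: (216, 84).
After α: (212, 82).
After β⁻: (212, 83).
After β⁻: (212, 84).
After α: (208, 82).
Z = 82 is lead.

Pb-208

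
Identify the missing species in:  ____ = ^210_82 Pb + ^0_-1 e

Conserve mass number: A = 210 + 0, so A = 210.
Conserve atomic number: Z = 82 − 1, so Z = 81.
Z = 81 is thallium, so the species is ^210_81 Tl.

Tl-210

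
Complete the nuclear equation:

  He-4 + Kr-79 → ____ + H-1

Conserve mass number: 4 + 79 = A + 1, so A = 82.
Conserve atomic number: 2 + 36 = Z + 1, so Z = 37.
Z = 37 is rubidium, so the species is Rb-82.

Rb-82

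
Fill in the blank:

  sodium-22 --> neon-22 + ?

Conserve mass number: 22 = 22 + A, so A = 0.
Conserve atomic number: 11 = 10 + Z, so Z = 1.
A = 0 and Z = 1 is e⁺ — a positron.

positron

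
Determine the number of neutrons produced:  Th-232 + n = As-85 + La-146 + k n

2

Conserve mass number: 233 = 85 + 146 + k, so k = 233 − 231 = 2.
Check atomic number: 90 = 33 + 57 + 0 = 90. ✓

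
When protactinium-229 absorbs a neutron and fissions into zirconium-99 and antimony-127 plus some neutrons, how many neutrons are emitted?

4

Conserve mass number: 230 = 99 + 127 + k, so k = 230 − 226 = 4.
Check atomic number: 91 = 40 + 51 + 0 = 91. ✓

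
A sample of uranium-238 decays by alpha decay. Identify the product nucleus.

Th-234

Alpha decay: mass number changes by -4, atomic number by -2.
A: 238 − 4 = 234; Z: 92 − 2 = 90.
Z = 90 is thorium, so the daughter is thorium-234.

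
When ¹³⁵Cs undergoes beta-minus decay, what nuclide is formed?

Beta-minus decay: mass number changes by +0, atomic number by +1.
A: 135 = 135; Z: 55 + 1 = 56.
Z = 56 is barium, so the daughter is ¹³⁵Ba.

Ba-135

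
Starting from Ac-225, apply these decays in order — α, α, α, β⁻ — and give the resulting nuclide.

Start: (A, Z) = (225, 89).
After α: (221, 87).
After α: (217, 85).
After α: (213, 83).
After β⁻: (213, 84).
Z = 84 is polonium.

Po-213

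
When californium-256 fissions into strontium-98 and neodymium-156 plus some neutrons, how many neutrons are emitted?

2

Conserve mass number: 256 = 98 + 156 + k, so k = 256 − 254 = 2.
Check atomic number: 98 = 38 + 60 + 0 = 98. ✓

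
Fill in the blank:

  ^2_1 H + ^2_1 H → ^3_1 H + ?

proton

Conserve mass number: 2 + 2 = 3 + A, so A = 1.
Conserve atomic number: 1 + 1 = 1 + Z, so Z = 1.
A = 1 and Z = 1 is ^1_1 H — a proton.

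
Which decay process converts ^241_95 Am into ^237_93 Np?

alpha decay

ΔA = 237 − 241 = -4; ΔZ = 93 − 95 = -2.
A drops by 4 and Z drops by 2 — the signature of alpha emission.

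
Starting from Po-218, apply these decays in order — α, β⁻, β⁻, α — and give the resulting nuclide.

Pb-210

Start: (A, Z) = (218, 84).
After α: (214, 82).
After β⁻: (214, 83).
After β⁻: (214, 84).
After α: (210, 82).
Z = 82 is lead.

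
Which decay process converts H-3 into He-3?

beta-minus decay

ΔA = 3 − 3 = 0; ΔZ = 2 − 1 = +1.
A is unchanged and Z rises by 1 — a neutron has become a proton (β⁻ decay).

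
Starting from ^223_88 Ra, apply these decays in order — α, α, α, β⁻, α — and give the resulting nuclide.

Start: (A, Z) = (223, 88).
After α: (219, 86).
After α: (215, 84).
After α: (211, 82).
After β⁻: (211, 83).
After α: (207, 81).
Z = 81 is thallium.

Tl-207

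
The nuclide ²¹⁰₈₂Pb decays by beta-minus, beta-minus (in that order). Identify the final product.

Start: (A, Z) = (210, 82).
After β⁻: (210, 83).
After β⁻: (210, 84).
Z = 84 is polonium.

Po-210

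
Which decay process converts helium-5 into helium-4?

ΔA = 4 − 5 = -1; ΔZ = 2 − 2 = +0.
A drops by 1 with Z unchanged — a neutron was emitted.

neutron emission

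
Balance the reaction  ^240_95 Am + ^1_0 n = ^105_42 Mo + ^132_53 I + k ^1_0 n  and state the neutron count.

Conserve mass number: 241 = 105 + 132 + k, so k = 241 − 237 = 4.
Check atomic number: 95 = 42 + 53 + 0 = 95. ✓

4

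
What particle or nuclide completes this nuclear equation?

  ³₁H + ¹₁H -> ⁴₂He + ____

Conserve mass number: 3 + 1 = 4 + A, so A = 0.
Conserve atomic number: 1 + 1 = 2 + Z, so Z = 0.
A = 0 and Z = 0 is ⁰₀γ — a gamma ray.

gamma ray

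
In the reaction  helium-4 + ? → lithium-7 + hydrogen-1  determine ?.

Conserve mass number: 4 + A = 7 + 1, so A = 4.
Conserve atomic number: 2 + Z = 3 + 1, so Z = 2.
A = 4 and Z = 2 is helium-4 — an alpha particle.

alpha particle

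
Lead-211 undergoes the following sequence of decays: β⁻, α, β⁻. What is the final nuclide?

Start: (A, Z) = (211, 82).
After β⁻: (211, 83).
After α: (207, 81).
After β⁻: (207, 82).
Z = 82 is lead.

Pb-207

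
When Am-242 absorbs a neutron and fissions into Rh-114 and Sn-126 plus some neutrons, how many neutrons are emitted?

Conserve mass number: 243 = 114 + 126 + k, so k = 243 − 240 = 3.
Check atomic number: 95 = 45 + 50 + 0 = 95. ✓

3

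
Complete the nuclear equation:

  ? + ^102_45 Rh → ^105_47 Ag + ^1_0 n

Conserve mass number: A + 102 = 105 + 1, so A = 4.
Conserve atomic number: Z + 45 = 47 + 0, so Z = 2.
A = 4 and Z = 2 is ^4_2 He — an alpha particle.

alpha particle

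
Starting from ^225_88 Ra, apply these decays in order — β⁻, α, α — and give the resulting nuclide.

Start: (A, Z) = (225, 88).
After β⁻: (225, 89).
After α: (221, 87).
After α: (217, 85).
Z = 85 is astatine.

At-217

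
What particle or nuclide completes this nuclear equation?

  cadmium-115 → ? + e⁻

In-115

Conserve mass number: 115 = A + 0, so A = 115.
Conserve atomic number: 48 = Z − 1, so Z = 49.
Z = 49 is indium, so the species is indium-115.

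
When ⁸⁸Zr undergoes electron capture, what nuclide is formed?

Electron capture: mass number changes by +0, atomic number by -1.
A: 88 = 88; Z: 40 − 1 = 39.
Z = 39 is yttrium, so the daughter is ⁸⁸Y.

Y-88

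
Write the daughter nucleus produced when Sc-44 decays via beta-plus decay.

Ca-44

Beta-plus decay: mass number changes by +0, atomic number by -1.
A: 44 = 44; Z: 21 − 1 = 20.
Z = 20 is calcium, so the daughter is Ca-44.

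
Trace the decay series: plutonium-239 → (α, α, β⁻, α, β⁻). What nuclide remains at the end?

Start: (A, Z) = (239, 94).
After α: (235, 92).
After α: (231, 90).
After β⁻: (231, 91).
After α: (227, 89).
After β⁻: (227, 90).
Z = 90 is thorium.

Th-227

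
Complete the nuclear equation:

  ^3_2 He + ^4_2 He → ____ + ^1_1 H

Conserve mass number: 3 + 4 = A + 1, so A = 6.
Conserve atomic number: 2 + 2 = Z + 1, so Z = 3.
Z = 3 is lithium, so the species is ^6_3 Li.

Li-6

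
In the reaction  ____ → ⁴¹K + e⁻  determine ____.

Ar-41

Conserve mass number: A = 41 + 0, so A = 41.
Conserve atomic number: Z = 19 − 1, so Z = 18.
Z = 18 is argon, so the species is ⁴¹Ar.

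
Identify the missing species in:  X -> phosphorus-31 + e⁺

Conserve mass number: A = 31 + 0, so A = 31.
Conserve atomic number: Z = 15 + 1, so Z = 16.
Z = 16 is sulfur, so the species is sulfur-31.

S-31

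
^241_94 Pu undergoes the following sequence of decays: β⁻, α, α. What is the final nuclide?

Pa-233

Start: (A, Z) = (241, 94).
After β⁻: (241, 95).
After α: (237, 93).
After α: (233, 91).
Z = 91 is protactinium.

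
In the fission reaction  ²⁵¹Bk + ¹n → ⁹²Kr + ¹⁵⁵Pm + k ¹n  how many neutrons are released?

5

Conserve mass number: 252 = 92 + 155 + k, so k = 252 − 247 = 5.
Check atomic number: 97 = 36 + 61 + 0 = 97. ✓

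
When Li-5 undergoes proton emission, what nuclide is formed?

He-4

Proton emission: mass number changes by -1, atomic number by -1.
A: 5 − 1 = 4; Z: 3 − 1 = 2.
Z = 2 is helium, so the daughter is He-4.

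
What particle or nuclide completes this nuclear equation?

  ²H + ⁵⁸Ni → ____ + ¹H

Conserve mass number: 2 + 58 = A + 1, so A = 59.
Conserve atomic number: 1 + 28 = Z + 1, so Z = 28.
Z = 28 is nickel, so the species is ⁵⁹Ni.

Ni-59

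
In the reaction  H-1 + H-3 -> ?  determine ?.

He-4

Conserve mass number: 1 + 3 = A, so A = 4.
Conserve atomic number: 1 + 1 = Z, so Z = 2.
A = 4 and Z = 2 is He-4 — an alpha particle.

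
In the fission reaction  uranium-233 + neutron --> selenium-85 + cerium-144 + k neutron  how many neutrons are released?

Conserve mass number: 234 = 85 + 144 + k, so k = 234 − 229 = 5.
Check atomic number: 92 = 34 + 58 + 0 = 92. ✓

5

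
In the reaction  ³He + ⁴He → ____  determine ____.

Conserve mass number: 3 + 4 = A, so A = 7.
Conserve atomic number: 2 + 2 = Z, so Z = 4.
Z = 4 is beryllium, so the species is ⁷Be.

Be-7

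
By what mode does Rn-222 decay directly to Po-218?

alpha decay

ΔA = 218 − 222 = -4; ΔZ = 84 − 86 = -2.
A drops by 4 and Z drops by 2 — the signature of alpha emission.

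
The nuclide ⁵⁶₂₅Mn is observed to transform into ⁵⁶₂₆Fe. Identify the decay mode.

ΔA = 56 − 56 = 0; ΔZ = 26 − 25 = +1.
A is unchanged and Z rises by 1 — a neutron has become a proton (β⁻ decay).

beta-minus decay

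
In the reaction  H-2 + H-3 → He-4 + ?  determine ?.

Conserve mass number: 2 + 3 = 4 + A, so A = 1.
Conserve atomic number: 1 + 1 = 2 + Z, so Z = 0.
A = 1 and Z = 0 is n — a neutron.

neutron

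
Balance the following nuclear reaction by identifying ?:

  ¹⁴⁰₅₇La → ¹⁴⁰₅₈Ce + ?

Conserve mass number: 140 = 140 + A, so A = 0.
Conserve atomic number: 57 = 58 + Z, so Z = -1.
A = 0 and Z = -1 is ⁰₋₁e — a beta-minus particle.

beta-minus particle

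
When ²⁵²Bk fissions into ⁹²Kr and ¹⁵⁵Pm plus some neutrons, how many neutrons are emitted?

5

Conserve mass number: 252 = 92 + 155 + k, so k = 252 − 247 = 5.
Check atomic number: 97 = 36 + 61 + 0 = 97. ✓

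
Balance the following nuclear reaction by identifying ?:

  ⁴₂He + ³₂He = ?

Conserve mass number: 4 + 3 = A, so A = 7.
Conserve atomic number: 2 + 2 = Z, so Z = 4.
Z = 4 is beryllium, so the species is ⁷₄Be.

Be-7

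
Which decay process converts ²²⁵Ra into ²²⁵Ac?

beta-minus decay

ΔA = 225 − 225 = 0; ΔZ = 89 − 88 = +1.
A is unchanged and Z rises by 1 — a neutron has become a proton (β⁻ decay).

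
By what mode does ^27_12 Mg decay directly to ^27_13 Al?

beta-minus decay

ΔA = 27 − 27 = 0; ΔZ = 13 − 12 = +1.
A is unchanged and Z rises by 1 — a neutron has become a proton (β⁻ decay).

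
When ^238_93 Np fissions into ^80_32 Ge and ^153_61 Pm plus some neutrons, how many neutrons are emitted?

5

Conserve mass number: 238 = 80 + 153 + k, so k = 238 − 233 = 5.
Check atomic number: 93 = 32 + 61 + 0 = 93. ✓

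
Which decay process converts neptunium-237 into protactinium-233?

ΔA = 233 − 237 = -4; ΔZ = 91 − 93 = -2.
A drops by 4 and Z drops by 2 — the signature of alpha emission.

alpha decay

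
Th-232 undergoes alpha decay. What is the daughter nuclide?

Ra-228

Alpha decay: mass number changes by -4, atomic number by -2.
A: 232 − 4 = 228; Z: 90 − 2 = 88.
Z = 88 is radium, so the daughter is Ra-228.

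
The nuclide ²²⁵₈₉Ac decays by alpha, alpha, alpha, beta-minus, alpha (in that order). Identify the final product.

Pb-209

Start: (A, Z) = (225, 89).
After α: (221, 87).
After α: (217, 85).
After α: (213, 83).
After β⁻: (213, 84).
After α: (209, 82).
Z = 82 is lead.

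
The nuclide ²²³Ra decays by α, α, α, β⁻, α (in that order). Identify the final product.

Tl-207

Start: (A, Z) = (223, 88).
After α: (219, 86).
After α: (215, 84).
After α: (211, 82).
After β⁻: (211, 83).
After α: (207, 81).
Z = 81 is thallium.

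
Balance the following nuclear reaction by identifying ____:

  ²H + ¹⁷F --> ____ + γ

Ne-19

Conserve mass number: 2 + 17 = A + 0, so A = 19.
Conserve atomic number: 1 + 9 = Z + 0, so Z = 10.
Z = 10 is neon, so the species is ¹⁹Ne.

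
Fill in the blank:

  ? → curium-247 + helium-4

Conserve mass number: A = 247 + 4, so A = 251.
Conserve atomic number: Z = 96 + 2, so Z = 98.
Z = 98 is californium, so the species is californium-251.

Cf-251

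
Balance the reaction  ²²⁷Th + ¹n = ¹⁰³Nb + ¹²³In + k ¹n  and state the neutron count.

Conserve mass number: 228 = 103 + 123 + k, so k = 228 − 226 = 2.
Check atomic number: 90 = 41 + 49 + 0 = 90. ✓

2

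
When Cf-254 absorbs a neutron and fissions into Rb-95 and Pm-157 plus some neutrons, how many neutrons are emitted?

3

Conserve mass number: 255 = 95 + 157 + k, so k = 255 − 252 = 3.
Check atomic number: 98 = 37 + 61 + 0 = 98. ✓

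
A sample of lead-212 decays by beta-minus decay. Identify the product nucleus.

Bi-212

Beta-minus decay: mass number changes by +0, atomic number by +1.
A: 212 = 212; Z: 82 + 1 = 83.
Z = 83 is bismuth, so the daughter is bismuth-212.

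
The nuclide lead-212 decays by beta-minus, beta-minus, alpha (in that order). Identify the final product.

Start: (A, Z) = (212, 82).
After β⁻: (212, 83).
After β⁻: (212, 84).
After α: (208, 82).
Z = 82 is lead.

Pb-208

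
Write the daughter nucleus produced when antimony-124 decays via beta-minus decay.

Te-124

Beta-minus decay: mass number changes by +0, atomic number by +1.
A: 124 = 124; Z: 51 + 1 = 52.
Z = 52 is tellurium, so the daughter is tellurium-124.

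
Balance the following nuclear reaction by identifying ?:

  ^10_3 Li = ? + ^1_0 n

Li-9

Conserve mass number: 10 = A + 1, so A = 9.
Conserve atomic number: 3 = Z + 0, so Z = 3.
Z = 3 is lithium, so the species is ^9_3 Li.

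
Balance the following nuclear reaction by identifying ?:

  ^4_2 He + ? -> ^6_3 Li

deuteron

Conserve mass number: 4 + A = 6, so A = 2.
Conserve atomic number: 2 + Z = 3, so Z = 1.
A = 2 and Z = 1 is ^2_1 H — a deuteron.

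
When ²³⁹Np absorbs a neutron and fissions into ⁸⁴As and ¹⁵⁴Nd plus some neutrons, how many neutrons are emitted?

Conserve mass number: 240 = 84 + 154 + k, so k = 240 − 238 = 2.
Check atomic number: 93 = 33 + 60 + 0 = 93. ✓

2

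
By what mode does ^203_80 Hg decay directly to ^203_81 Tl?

beta-minus decay

ΔA = 203 − 203 = 0; ΔZ = 81 − 80 = +1.
A is unchanged and Z rises by 1 — a neutron has become a proton (β⁻ decay).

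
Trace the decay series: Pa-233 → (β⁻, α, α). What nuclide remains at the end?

Ra-225

Start: (A, Z) = (233, 91).
After β⁻: (233, 92).
After α: (229, 90).
After α: (225, 88).
Z = 88 is radium.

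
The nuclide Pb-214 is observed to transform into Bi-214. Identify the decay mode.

ΔA = 214 − 214 = 0; ΔZ = 83 − 82 = +1.
A is unchanged and Z rises by 1 — a neutron has become a proton (β⁻ decay).

beta-minus decay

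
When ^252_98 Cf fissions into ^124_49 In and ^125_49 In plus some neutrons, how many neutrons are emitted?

Conserve mass number: 252 = 124 + 125 + k, so k = 252 − 249 = 3.
Check atomic number: 98 = 49 + 49 + 0 = 98. ✓

3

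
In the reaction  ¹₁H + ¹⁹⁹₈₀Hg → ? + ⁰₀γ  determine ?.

Tl-200

Conserve mass number: 1 + 199 = A + 0, so A = 200.
Conserve atomic number: 1 + 80 = Z + 0, so Z = 81.
Z = 81 is thallium, so the species is ²⁰⁰₈₁Tl.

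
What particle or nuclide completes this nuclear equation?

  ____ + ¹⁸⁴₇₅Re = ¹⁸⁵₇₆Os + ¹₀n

Conserve mass number: A + 184 = 185 + 1, so A = 2.
Conserve atomic number: Z + 75 = 76 + 0, so Z = 1.
A = 2 and Z = 1 is ²₁H — a deuteron.

deuteron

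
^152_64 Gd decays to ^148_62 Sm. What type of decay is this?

ΔA = 148 − 152 = -4; ΔZ = 62 − 64 = -2.
A drops by 4 and Z drops by 2 — the signature of alpha emission.

alpha decay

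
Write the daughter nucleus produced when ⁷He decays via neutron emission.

He-6

Neutron emission: mass number changes by -1, atomic number by +0.
A: 7 − 1 = 6; Z: 2 = 2.
Z = 2 is helium, so the daughter is ⁶He.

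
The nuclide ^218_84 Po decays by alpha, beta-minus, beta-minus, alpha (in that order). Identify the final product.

Pb-210

Start: (A, Z) = (218, 84).
After α: (214, 82).
After β⁻: (214, 83).
After β⁻: (214, 84).
After α: (210, 82).
Z = 82 is lead.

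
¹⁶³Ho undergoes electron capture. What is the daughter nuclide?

Dy-163

Electron capture: mass number changes by +0, atomic number by -1.
A: 163 = 163; Z: 67 − 1 = 66.
Z = 66 is dysprosium, so the daughter is ¹⁶³Dy.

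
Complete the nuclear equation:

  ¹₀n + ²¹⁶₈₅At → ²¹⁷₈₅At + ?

gamma ray

Conserve mass number: 1 + 216 = 217 + A, so A = 0.
Conserve atomic number: 0 + 85 = 85 + Z, so Z = 0.
A = 0 and Z = 0 is ⁰₀γ — a gamma ray.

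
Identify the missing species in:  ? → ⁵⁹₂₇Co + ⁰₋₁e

Conserve mass number: A = 59 + 0, so A = 59.
Conserve atomic number: Z = 27 − 1, so Z = 26.
Z = 26 is iron, so the species is ⁵⁹₂₆Fe.

Fe-59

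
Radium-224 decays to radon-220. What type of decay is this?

alpha decay

ΔA = 220 − 224 = -4; ΔZ = 86 − 88 = -2.
A drops by 4 and Z drops by 2 — the signature of alpha emission.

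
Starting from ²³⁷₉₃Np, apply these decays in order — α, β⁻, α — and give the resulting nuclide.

Start: (A, Z) = (237, 93).
After α: (233, 91).
After β⁻: (233, 92).
After α: (229, 90).
Z = 90 is thorium.

Th-229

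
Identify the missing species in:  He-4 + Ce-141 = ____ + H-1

Pr-144

Conserve mass number: 4 + 141 = A + 1, so A = 144.
Conserve atomic number: 2 + 58 = Z + 1, so Z = 59.
Z = 59 is praseodymium, so the species is Pr-144.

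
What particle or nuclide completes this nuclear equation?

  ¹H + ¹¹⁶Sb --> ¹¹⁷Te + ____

gamma ray

Conserve mass number: 1 + 116 = 117 + A, so A = 0.
Conserve atomic number: 1 + 51 = 52 + Z, so Z = 0.
A = 0 and Z = 0 is γ — a gamma ray.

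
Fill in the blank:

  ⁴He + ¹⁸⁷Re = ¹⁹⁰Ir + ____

Conserve mass number: 4 + 187 = 190 + A, so A = 1.
Conserve atomic number: 2 + 75 = 77 + Z, so Z = 0.
A = 1 and Z = 0 is ¹n — a neutron.

neutron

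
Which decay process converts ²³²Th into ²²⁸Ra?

ΔA = 228 − 232 = -4; ΔZ = 88 − 90 = -2.
A drops by 4 and Z drops by 2 — the signature of alpha emission.

alpha decay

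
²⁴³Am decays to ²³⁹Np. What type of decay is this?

alpha decay

ΔA = 239 − 243 = -4; ΔZ = 93 − 95 = -2.
A drops by 4 and Z drops by 2 — the signature of alpha emission.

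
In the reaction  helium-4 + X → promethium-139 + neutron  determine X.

Conserve mass number: 4 + A = 139 + 1, so A = 136.
Conserve atomic number: 2 + Z = 61 + 0, so Z = 59.
Z = 59 is praseodymium, so the species is praseodymium-136.

Pr-136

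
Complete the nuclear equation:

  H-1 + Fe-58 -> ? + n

Co-58

Conserve mass number: 1 + 58 = A + 1, so A = 58.
Conserve atomic number: 1 + 26 = Z + 0, so Z = 27.
Z = 27 is cobalt, so the species is Co-58.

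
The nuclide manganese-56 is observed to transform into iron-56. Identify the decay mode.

ΔA = 56 − 56 = 0; ΔZ = 26 − 25 = +1.
A is unchanged and Z rises by 1 — a neutron has become a proton (β⁻ decay).

beta-minus decay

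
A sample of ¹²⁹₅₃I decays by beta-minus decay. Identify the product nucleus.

Beta-minus decay: mass number changes by +0, atomic number by +1.
A: 129 = 129; Z: 53 + 1 = 54.
Z = 54 is xenon, so the daughter is ¹²⁹₅₄Xe.

Xe-129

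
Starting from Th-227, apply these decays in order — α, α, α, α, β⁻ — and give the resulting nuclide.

Bi-211

Start: (A, Z) = (227, 90).
After α: (223, 88).
After α: (219, 86).
After α: (215, 84).
After α: (211, 82).
After β⁻: (211, 83).
Z = 83 is bismuth.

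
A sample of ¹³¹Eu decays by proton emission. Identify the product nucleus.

Proton emission: mass number changes by -1, atomic number by -1.
A: 131 − 1 = 130; Z: 63 − 1 = 62.
Z = 62 is samarium, so the daughter is ¹³⁰Sm.

Sm-130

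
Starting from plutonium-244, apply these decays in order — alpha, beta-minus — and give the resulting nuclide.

Np-240

Start: (A, Z) = (244, 94).
After α: (240, 92).
After β⁻: (240, 93).
Z = 93 is neptunium.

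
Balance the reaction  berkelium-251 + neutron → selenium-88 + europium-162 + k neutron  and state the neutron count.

Conserve mass number: 252 = 88 + 162 + k, so k = 252 − 250 = 2.
Check atomic number: 97 = 34 + 63 + 0 = 97. ✓

2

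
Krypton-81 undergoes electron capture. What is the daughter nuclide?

Br-81

Electron capture: mass number changes by +0, atomic number by -1.
A: 81 = 81; Z: 36 − 1 = 35.
Z = 35 is bromine, so the daughter is bromine-81.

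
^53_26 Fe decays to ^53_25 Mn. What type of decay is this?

ΔA = 53 − 53 = 0; ΔZ = 25 − 26 = -1.
A is unchanged and Z drops by 1 — a proton has become a neutron (β⁺ emission or electron capture).

beta-plus decay or electron capture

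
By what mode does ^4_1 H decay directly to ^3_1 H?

neutron emission

ΔA = 3 − 4 = -1; ΔZ = 1 − 1 = +0.
A drops by 1 with Z unchanged — a neutron was emitted.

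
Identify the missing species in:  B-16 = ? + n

B-15

Conserve mass number: 16 = A + 1, so A = 15.
Conserve atomic number: 5 = Z + 0, so Z = 5.
Z = 5 is boron, so the species is B-15.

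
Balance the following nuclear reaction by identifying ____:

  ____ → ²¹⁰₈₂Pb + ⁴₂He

Po-214

Conserve mass number: A = 210 + 4, so A = 214.
Conserve atomic number: Z = 82 + 2, so Z = 84.
Z = 84 is polonium, so the species is ²¹⁴₈₄Po.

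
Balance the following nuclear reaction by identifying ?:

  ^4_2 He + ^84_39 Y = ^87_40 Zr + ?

proton

Conserve mass number: 4 + 84 = 87 + A, so A = 1.
Conserve atomic number: 2 + 39 = 40 + Z, so Z = 1.
A = 1 and Z = 1 is ^1_1 H — a proton.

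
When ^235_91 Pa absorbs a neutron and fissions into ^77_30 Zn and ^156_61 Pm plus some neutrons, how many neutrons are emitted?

Conserve mass number: 236 = 77 + 156 + k, so k = 236 − 233 = 3.
Check atomic number: 91 = 30 + 61 + 0 = 91. ✓

3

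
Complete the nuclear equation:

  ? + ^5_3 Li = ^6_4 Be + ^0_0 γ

proton

Conserve mass number: A + 5 = 6 + 0, so A = 1.
Conserve atomic number: Z + 3 = 4 + 0, so Z = 1.
A = 1 and Z = 1 is ^1_1 H — a proton.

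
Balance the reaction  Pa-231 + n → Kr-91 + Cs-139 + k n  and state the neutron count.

Conserve mass number: 232 = 91 + 139 + k, so k = 232 − 230 = 2.
Check atomic number: 91 = 36 + 55 + 0 = 91. ✓

2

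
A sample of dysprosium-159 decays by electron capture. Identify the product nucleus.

Electron capture: mass number changes by +0, atomic number by -1.
A: 159 = 159; Z: 66 − 1 = 65.
Z = 65 is terbium, so the daughter is terbium-159.

Tb-159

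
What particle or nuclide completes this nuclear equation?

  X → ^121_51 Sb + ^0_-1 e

Sn-121

Conserve mass number: A = 121 + 0, so A = 121.
Conserve atomic number: Z = 51 − 1, so Z = 50.
Z = 50 is tin, so the species is ^121_50 Sn.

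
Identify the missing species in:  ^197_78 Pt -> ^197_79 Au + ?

beta-minus particle

Conserve mass number: 197 = 197 + A, so A = 0.
Conserve atomic number: 78 = 79 + Z, so Z = -1.
A = 0 and Z = -1 is ^0_-1 e — a beta-minus particle.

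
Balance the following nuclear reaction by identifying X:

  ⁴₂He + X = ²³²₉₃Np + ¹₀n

Pa-229

Conserve mass number: 4 + A = 232 + 1, so A = 229.
Conserve atomic number: 2 + Z = 93 + 0, so Z = 91.
Z = 91 is protactinium, so the species is ²²⁹₉₁Pa.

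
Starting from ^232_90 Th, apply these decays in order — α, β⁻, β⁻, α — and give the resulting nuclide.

Ra-224

Start: (A, Z) = (232, 90).
After α: (228, 88).
After β⁻: (228, 89).
After β⁻: (228, 90).
After α: (224, 88).
Z = 88 is radium.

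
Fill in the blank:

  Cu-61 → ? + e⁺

Conserve mass number: 61 = A + 0, so A = 61.
Conserve atomic number: 29 = Z + 1, so Z = 28.
Z = 28 is nickel, so the species is Ni-61.

Ni-61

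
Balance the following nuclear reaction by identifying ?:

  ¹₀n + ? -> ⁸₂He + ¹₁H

Conserve mass number: 1 + A = 8 + 1, so A = 8.
Conserve atomic number: 0 + Z = 2 + 1, so Z = 3.
Z = 3 is lithium, so the species is ⁸₃Li.

Li-8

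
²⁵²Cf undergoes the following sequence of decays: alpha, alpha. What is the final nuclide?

Start: (A, Z) = (252, 98).
After α: (248, 96).
After α: (244, 94).
Z = 94 is plutonium.

Pu-244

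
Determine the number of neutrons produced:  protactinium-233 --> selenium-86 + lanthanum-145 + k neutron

Conserve mass number: 233 = 86 + 145 + k, so k = 233 − 231 = 2.
Check atomic number: 91 = 34 + 57 + 0 = 91. ✓

2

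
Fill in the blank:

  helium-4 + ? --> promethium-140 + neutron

Conserve mass number: 4 + A = 140 + 1, so A = 137.
Conserve atomic number: 2 + Z = 61 + 0, so Z = 59.
Z = 59 is praseodymium, so the species is praseodymium-137.

Pr-137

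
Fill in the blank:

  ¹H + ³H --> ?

He-4

Conserve mass number: 1 + 3 = A, so A = 4.
Conserve atomic number: 1 + 1 = Z, so Z = 2.
A = 4 and Z = 2 is ⁴He — an alpha particle.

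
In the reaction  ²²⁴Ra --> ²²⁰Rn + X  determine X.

Conserve mass number: 224 = 220 + A, so A = 4.
Conserve atomic number: 88 = 86 + Z, so Z = 2.
A = 4 and Z = 2 is ⁴He — an alpha particle.

alpha particle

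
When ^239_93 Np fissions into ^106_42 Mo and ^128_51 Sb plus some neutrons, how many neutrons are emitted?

Conserve mass number: 239 = 106 + 128 + k, so k = 239 − 234 = 5.
Check atomic number: 93 = 42 + 51 + 0 = 93. ✓

5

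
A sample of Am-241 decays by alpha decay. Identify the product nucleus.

Alpha decay: mass number changes by -4, atomic number by -2.
A: 241 − 4 = 237; Z: 95 − 2 = 93.
Z = 93 is neptunium, so the daughter is Np-237.

Np-237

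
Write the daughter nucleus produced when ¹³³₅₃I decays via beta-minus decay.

Xe-133

Beta-minus decay: mass number changes by +0, atomic number by +1.
A: 133 = 133; Z: 53 + 1 = 54.
Z = 54 is xenon, so the daughter is ¹³³₅₄Xe.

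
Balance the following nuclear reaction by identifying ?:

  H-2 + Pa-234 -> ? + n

U-235

Conserve mass number: 2 + 234 = A + 1, so A = 235.
Conserve atomic number: 1 + 91 = Z + 0, so Z = 92.
Z = 92 is uranium, so the species is U-235.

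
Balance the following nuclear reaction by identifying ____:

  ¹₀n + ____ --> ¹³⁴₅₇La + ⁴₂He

Conserve mass number: 1 + A = 134 + 4, so A = 137.
Conserve atomic number: 0 + Z = 57 + 2, so Z = 59.
Z = 59 is praseodymium, so the species is ¹³⁷₅₉Pr.

Pr-137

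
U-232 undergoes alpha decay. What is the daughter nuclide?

Th-228

Alpha decay: mass number changes by -4, atomic number by -2.
A: 232 − 4 = 228; Z: 92 − 2 = 90.
Z = 90 is thorium, so the daughter is Th-228.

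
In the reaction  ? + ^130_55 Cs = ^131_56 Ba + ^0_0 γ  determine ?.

Conserve mass number: A + 130 = 131 + 0, so A = 1.
Conserve atomic number: Z + 55 = 56 + 0, so Z = 1.
A = 1 and Z = 1 is ^1_1 H — a proton.

proton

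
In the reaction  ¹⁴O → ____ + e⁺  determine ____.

N-14

Conserve mass number: 14 = A + 0, so A = 14.
Conserve atomic number: 8 = Z + 1, so Z = 7.
Z = 7 is nitrogen, so the species is ¹⁴N.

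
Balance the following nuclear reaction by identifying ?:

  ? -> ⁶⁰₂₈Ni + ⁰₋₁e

Co-60

Conserve mass number: A = 60 + 0, so A = 60.
Conserve atomic number: Z = 28 − 1, so Z = 27.
Z = 27 is cobalt, so the species is ⁶⁰₂₇Co.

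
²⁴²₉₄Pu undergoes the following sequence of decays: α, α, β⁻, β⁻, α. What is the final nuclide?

Th-230

Start: (A, Z) = (242, 94).
After α: (238, 92).
After α: (234, 90).
After β⁻: (234, 91).
After β⁻: (234, 92).
After α: (230, 90).
Z = 90 is thorium.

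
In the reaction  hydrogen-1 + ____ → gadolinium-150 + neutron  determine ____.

Eu-150

Conserve mass number: 1 + A = 150 + 1, so A = 150.
Conserve atomic number: 1 + Z = 64 + 0, so Z = 63.
Z = 63 is europium, so the species is europium-150.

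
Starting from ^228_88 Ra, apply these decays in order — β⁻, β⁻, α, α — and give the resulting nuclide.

Rn-220

Start: (A, Z) = (228, 88).
After β⁻: (228, 89).
After β⁻: (228, 90).
After α: (224, 88).
After α: (220, 86).
Z = 86 is radon.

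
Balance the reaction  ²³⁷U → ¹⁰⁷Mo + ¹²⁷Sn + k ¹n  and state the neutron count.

3

Conserve mass number: 237 = 107 + 127 + k, so k = 237 − 234 = 3.
Check atomic number: 92 = 42 + 50 + 0 = 92. ✓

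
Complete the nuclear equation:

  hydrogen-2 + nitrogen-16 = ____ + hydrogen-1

Conserve mass number: 2 + 16 = A + 1, so A = 17.
Conserve atomic number: 1 + 7 = Z + 1, so Z = 7.
Z = 7 is nitrogen, so the species is nitrogen-17.

N-17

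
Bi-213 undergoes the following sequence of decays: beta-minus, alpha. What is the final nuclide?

Start: (A, Z) = (213, 83).
After β⁻: (213, 84).
After α: (209, 82).
Z = 82 is lead.

Pb-209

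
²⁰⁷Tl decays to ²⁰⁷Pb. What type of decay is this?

beta-minus decay

ΔA = 207 − 207 = 0; ΔZ = 82 − 81 = +1.
A is unchanged and Z rises by 1 — a neutron has become a proton (β⁻ decay).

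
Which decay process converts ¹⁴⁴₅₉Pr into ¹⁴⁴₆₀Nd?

beta-minus decay

ΔA = 144 − 144 = 0; ΔZ = 60 − 59 = +1.
A is unchanged and Z rises by 1 — a neutron has become a proton (β⁻ decay).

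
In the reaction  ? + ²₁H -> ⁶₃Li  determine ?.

alpha particle

Conserve mass number: A + 2 = 6, so A = 4.
Conserve atomic number: Z + 1 = 3, so Z = 2.
A = 4 and Z = 2 is ⁴₂He — an alpha particle.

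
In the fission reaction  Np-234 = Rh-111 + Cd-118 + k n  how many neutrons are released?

5

Conserve mass number: 234 = 111 + 118 + k, so k = 234 − 229 = 5.
Check atomic number: 93 = 45 + 48 + 0 = 93. ✓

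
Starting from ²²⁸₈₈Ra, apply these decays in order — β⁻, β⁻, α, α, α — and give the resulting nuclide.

Po-216

Start: (A, Z) = (228, 88).
After β⁻: (228, 89).
After β⁻: (228, 90).
After α: (224, 88).
After α: (220, 86).
After α: (216, 84).
Z = 84 is polonium.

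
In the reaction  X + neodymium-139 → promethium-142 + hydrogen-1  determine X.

alpha particle

Conserve mass number: A + 139 = 142 + 1, so A = 4.
Conserve atomic number: Z + 60 = 61 + 1, so Z = 2.
A = 4 and Z = 2 is helium-4 — an alpha particle.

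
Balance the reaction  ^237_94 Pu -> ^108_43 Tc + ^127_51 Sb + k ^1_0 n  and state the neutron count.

2

Conserve mass number: 237 = 108 + 127 + k, so k = 237 − 235 = 2.
Check atomic number: 94 = 43 + 51 + 0 = 94. ✓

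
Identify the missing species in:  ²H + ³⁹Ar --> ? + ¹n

Conserve mass number: 2 + 39 = A + 1, so A = 40.
Conserve atomic number: 1 + 18 = Z + 0, so Z = 19.
Z = 19 is potassium, so the species is ⁴⁰K.

K-40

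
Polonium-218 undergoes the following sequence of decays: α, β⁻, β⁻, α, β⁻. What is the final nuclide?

Start: (A, Z) = (218, 84).
After α: (214, 82).
After β⁻: (214, 83).
After β⁻: (214, 84).
After α: (210, 82).
After β⁻: (210, 83).
Z = 83 is bismuth.

Bi-210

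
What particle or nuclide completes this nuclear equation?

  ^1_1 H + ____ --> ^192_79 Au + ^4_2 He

Conserve mass number: 1 + A = 192 + 4, so A = 195.
Conserve atomic number: 1 + Z = 79 + 2, so Z = 80.
Z = 80 is mercury, so the species is ^195_80 Hg.

Hg-195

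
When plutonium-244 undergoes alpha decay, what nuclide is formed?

U-240

Alpha decay: mass number changes by -4, atomic number by -2.
A: 244 − 4 = 240; Z: 94 − 2 = 92.
Z = 92 is uranium, so the daughter is uranium-240.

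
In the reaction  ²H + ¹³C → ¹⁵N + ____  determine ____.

Conserve mass number: 2 + 13 = 15 + A, so A = 0.
Conserve atomic number: 1 + 6 = 7 + Z, so Z = 0.
A = 0 and Z = 0 is γ — a gamma ray.

gamma ray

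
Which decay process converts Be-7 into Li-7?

ΔA = 7 − 7 = 0; ΔZ = 3 − 4 = -1.
A is unchanged and Z drops by 1 — a proton has become a neutron (β⁺ emission or electron capture).

beta-plus decay or electron capture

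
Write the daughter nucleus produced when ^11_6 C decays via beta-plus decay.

Beta-plus decay: mass number changes by +0, atomic number by -1.
A: 11 = 11; Z: 6 − 1 = 5.
Z = 5 is boron, so the daughter is ^11_5 B.

B-11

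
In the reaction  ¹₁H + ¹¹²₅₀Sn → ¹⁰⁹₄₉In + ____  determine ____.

alpha particle

Conserve mass number: 1 + 112 = 109 + A, so A = 4.
Conserve atomic number: 1 + 50 = 49 + Z, so Z = 2.
A = 4 and Z = 2 is ⁴₂He — an alpha particle.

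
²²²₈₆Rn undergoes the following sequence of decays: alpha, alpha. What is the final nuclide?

Pb-214

Start: (A, Z) = (222, 86).
After α: (218, 84).
After α: (214, 82).
Z = 82 is lead.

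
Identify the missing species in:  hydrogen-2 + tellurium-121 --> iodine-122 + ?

neutron

Conserve mass number: 2 + 121 = 122 + A, so A = 1.
Conserve atomic number: 1 + 52 = 53 + Z, so Z = 0.
A = 1 and Z = 0 is neutron — a neutron.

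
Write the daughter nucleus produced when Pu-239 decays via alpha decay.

U-235

Alpha decay: mass number changes by -4, atomic number by -2.
A: 239 − 4 = 235; Z: 94 − 2 = 92.
Z = 92 is uranium, so the daughter is U-235.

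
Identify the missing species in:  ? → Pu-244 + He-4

Conserve mass number: A = 244 + 4, so A = 248.
Conserve atomic number: Z = 94 + 2, so Z = 96.
Z = 96 is curium, so the species is Cm-248.

Cm-248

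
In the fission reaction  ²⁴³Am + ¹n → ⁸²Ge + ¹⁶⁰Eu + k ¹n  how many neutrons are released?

2

Conserve mass number: 244 = 82 + 160 + k, so k = 244 − 242 = 2.
Check atomic number: 95 = 32 + 63 + 0 = 95. ✓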